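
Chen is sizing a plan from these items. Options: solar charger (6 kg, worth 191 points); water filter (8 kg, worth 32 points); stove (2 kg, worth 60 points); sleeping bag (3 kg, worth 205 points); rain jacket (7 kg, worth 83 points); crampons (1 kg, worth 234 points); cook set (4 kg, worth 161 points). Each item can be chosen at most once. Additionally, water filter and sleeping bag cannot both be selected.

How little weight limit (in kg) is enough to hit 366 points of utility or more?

Minimise kg subject to total utility ≥ 366.
sleeping bag + crampons reaches 439 using 4 kg.
No combination under 4 kg hits 366.

4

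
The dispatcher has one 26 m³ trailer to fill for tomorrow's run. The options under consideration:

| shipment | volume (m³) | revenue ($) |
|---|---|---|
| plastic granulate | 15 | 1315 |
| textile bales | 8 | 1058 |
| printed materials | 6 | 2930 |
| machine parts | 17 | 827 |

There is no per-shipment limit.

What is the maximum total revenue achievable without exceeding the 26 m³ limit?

11720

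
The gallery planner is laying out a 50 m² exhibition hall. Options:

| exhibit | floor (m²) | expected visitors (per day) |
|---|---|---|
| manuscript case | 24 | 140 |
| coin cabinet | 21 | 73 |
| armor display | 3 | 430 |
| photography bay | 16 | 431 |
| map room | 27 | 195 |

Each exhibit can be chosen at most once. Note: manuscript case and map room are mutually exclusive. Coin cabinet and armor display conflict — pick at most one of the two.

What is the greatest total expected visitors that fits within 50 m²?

1056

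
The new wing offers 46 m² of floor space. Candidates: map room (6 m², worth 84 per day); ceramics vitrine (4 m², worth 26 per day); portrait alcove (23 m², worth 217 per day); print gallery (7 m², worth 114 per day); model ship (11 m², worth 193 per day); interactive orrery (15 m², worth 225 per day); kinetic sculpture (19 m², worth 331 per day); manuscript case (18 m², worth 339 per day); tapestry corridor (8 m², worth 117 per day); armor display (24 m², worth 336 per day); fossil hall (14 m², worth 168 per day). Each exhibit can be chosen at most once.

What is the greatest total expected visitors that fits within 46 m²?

Ranking by ratio (expected visitors/m²): manuscript case 18.83, model ship 17.55, kinetic sculpture 17.42, print gallery 16.29.
Taking the top-ratio exhibits first gives print gallery + model ship + manuscript case + tapestry corridor for 763 (44 m²).
Replace print gallery and model ship with kinetic sculpture: the trade gains 24 net, giving 787 at 45 m².

787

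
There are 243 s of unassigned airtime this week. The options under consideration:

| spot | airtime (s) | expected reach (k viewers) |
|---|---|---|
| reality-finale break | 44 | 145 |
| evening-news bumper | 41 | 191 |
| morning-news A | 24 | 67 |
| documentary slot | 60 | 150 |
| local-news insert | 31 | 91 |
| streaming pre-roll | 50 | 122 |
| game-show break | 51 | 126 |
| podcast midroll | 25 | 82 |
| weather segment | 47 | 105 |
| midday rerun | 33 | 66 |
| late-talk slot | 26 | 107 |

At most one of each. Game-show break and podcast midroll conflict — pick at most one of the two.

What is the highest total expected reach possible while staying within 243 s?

Best packing: reality-finale break + evening-news bumper + morning-news A + local-news insert + streaming pre-roll + podcast midroll + late-talk slot — 241 s, 805 total.
No other feasible combination exceeds 805.

805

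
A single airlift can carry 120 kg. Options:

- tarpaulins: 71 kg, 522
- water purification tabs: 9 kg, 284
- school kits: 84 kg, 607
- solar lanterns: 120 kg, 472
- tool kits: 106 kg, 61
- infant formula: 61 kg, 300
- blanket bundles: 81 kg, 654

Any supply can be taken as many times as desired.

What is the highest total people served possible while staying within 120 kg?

13×water purification tabs uses 117 of the 120 kg and totals 3692.

3692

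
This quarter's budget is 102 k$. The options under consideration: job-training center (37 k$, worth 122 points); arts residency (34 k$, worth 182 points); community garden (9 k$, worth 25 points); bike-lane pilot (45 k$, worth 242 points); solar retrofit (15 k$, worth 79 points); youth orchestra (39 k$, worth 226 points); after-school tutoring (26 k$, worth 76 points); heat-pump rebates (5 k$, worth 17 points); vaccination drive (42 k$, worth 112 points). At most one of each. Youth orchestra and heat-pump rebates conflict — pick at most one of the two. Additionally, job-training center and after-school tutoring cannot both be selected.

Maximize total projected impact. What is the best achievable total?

547

The ratio ordering already packs tightly: bike-lane pilot + solar retrofit + youth orchestra, 99 k$, 547.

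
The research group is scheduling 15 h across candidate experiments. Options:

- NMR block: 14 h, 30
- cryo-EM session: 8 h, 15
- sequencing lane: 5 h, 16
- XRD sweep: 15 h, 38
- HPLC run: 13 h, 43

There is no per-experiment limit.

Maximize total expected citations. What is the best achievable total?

48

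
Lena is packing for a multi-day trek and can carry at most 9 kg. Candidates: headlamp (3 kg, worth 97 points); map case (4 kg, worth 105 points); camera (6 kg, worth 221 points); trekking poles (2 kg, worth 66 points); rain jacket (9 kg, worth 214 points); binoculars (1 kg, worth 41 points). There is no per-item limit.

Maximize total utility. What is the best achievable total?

369

9×binoculars uses 9 of the 9 kg and totals 369.
Nothing else within 9 kg beats 369.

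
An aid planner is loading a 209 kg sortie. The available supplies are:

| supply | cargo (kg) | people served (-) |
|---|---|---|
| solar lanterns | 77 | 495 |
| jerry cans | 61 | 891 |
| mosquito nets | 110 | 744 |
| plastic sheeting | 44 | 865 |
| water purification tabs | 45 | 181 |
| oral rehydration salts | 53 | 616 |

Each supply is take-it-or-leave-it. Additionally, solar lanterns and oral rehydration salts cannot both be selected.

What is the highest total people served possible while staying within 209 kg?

2553

Best packing: jerry cans + plastic sheeting + water purification tabs + oral rehydration salts — 203 kg, 2553 total.
The spare 6 kg is too small for any remaining supply, and no feasible exchange beats 2553.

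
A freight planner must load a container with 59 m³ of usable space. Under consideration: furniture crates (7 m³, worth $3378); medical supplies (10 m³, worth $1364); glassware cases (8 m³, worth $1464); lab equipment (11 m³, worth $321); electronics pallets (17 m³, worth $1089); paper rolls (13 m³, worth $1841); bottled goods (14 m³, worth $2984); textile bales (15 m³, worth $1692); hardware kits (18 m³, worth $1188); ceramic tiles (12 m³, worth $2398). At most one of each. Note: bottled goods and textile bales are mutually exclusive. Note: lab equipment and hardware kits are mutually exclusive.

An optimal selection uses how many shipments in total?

The maximum revenue within 59 m³ is 12065.
For example furniture crates + glassware cases + paper rolls + bottled goods + ceramic tiles achieves it, using 54 m³.
Any selection reaching 12065 contains exactly 5 shipments.

5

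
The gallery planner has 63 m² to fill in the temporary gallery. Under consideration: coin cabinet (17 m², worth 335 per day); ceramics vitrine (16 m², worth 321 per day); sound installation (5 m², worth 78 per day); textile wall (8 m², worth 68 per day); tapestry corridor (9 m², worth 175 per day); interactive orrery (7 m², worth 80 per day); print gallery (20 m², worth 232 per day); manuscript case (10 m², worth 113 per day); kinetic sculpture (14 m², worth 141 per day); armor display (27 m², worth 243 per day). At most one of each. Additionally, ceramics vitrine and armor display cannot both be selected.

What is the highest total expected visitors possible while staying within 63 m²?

1063

Ranking by ratio (expected visitors/m²): ceramics vitrine 20.06, coin cabinet 19.71, tapestry corridor 19.44, sound installation 15.60.
Greedy by ratio would take coin cabinet + ceramics vitrine + sound installation + textile wall + tapestry corridor + interactive orrery: 62 m² used, total 1057.
The 20 m² tied up in sound installation and textile wall and interactive orrery is better spent on print gallery — total rises to 1063 (62 m²).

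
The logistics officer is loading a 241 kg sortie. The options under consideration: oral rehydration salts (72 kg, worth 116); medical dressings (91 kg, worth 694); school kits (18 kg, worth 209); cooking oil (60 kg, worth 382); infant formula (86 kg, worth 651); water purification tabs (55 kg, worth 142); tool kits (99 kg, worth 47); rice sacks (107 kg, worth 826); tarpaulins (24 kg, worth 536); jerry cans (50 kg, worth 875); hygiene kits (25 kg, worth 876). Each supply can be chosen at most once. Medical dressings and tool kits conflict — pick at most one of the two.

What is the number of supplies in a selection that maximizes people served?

Optimal total is 3322.
school kits + rice sacks + tarpaulins + jerry cans + hygiene kits hits 3322 at 224 kg.
All optima have 5 supplies.

5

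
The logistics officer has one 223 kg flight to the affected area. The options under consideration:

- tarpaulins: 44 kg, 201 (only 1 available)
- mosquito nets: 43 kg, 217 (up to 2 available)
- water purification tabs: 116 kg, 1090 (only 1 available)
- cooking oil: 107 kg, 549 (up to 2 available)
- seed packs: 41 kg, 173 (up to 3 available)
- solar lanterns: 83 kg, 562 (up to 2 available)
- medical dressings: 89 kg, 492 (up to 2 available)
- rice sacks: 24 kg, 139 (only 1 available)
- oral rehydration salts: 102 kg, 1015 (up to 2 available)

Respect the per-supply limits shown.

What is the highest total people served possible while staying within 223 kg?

Density check — oral rehydration salts 9.95, water purification tabs 9.40, solar lanterns 6.77, rice sacks 5.79 are the best per kg.
Filling by ratio: 2×oral rehydration salts for 2030, with 19 kg left unused.
The 102 kg tied up in oral rehydration salts is better spent on water purification tabs — total rises to 2105 (218 kg).

2105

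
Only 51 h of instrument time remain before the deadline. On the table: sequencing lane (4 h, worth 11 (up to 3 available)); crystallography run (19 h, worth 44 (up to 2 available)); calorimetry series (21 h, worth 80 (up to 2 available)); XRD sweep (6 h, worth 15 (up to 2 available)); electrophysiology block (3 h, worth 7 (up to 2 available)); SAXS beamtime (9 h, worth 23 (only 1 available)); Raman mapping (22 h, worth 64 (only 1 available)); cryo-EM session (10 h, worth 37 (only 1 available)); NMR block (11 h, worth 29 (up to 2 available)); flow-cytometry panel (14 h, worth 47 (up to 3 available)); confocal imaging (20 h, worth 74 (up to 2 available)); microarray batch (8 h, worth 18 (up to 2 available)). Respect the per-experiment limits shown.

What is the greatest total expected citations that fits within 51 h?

191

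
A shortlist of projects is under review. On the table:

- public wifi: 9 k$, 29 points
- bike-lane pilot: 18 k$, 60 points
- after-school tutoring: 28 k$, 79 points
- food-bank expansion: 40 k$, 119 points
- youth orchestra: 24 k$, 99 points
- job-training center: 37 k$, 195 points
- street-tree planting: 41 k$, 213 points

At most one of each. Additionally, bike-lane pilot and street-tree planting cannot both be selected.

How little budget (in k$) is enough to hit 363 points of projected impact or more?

78

Need the lightest bundle worth ≥ 363.
Taking job-training center + street-tree planting gives 408 (≥ 363) for 78 k$.
Any bundle with less than 78 k$ falls short of 363.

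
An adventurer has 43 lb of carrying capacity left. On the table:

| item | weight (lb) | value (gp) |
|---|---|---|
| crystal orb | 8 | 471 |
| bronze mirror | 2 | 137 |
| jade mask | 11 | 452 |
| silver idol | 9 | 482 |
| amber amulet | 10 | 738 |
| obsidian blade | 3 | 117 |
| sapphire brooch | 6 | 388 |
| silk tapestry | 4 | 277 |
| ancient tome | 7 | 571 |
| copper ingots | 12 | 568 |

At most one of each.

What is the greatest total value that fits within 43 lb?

Filling by ratio: crystal orb + bronze mirror + amber amulet + obsidian blade + sapphire brooch + silk tapestry + ancient tome for 2699, with 3 lb left unused.
Dropping sapphire brooch frees 6 lb; slotting in silver idol (9 lb) lifts the total to 2793 at 43 lb.
The closest alternative, crystal orb + bronze mirror + silver idol + amber amulet + sapphire brooch + ancient tome, reaches only 2787.

2793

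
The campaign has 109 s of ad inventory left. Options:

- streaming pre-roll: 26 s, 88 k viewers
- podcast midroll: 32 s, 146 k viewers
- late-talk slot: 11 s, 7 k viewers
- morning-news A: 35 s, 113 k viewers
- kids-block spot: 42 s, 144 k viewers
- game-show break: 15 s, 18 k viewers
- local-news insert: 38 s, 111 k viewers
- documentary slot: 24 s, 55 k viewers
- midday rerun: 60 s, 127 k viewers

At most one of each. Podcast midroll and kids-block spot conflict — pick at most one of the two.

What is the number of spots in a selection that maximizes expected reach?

Best achievable expected reach is 370.
One optimal bundle: podcast midroll + morning-news A + local-news insert (105 s).
All optima have 3 spots.

3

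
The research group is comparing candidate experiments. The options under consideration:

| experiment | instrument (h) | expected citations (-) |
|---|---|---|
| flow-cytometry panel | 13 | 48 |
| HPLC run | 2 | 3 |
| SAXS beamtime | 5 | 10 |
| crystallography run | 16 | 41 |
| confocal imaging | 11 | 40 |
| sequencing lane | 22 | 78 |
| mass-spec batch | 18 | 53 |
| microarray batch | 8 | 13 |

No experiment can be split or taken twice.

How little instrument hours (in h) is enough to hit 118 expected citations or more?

33

Look for the lowest-instrument combination reaching 118.
confocal imaging + sequencing lane reaches 118 using 33 h.
Any bundle with less than 33 h falls short of 118.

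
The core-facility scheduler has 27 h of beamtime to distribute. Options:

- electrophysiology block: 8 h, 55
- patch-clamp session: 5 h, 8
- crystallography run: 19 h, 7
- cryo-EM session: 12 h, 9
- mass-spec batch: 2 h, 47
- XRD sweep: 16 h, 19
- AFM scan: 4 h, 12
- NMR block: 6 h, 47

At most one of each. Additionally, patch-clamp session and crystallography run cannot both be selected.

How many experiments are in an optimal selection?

The maximum expected citations within 27 h is 169.
electrophysiology block + patch-clamp session + mass-spec batch + AFM scan + NMR block hits 169 at 25 h.
All optima have 5 experiments.

5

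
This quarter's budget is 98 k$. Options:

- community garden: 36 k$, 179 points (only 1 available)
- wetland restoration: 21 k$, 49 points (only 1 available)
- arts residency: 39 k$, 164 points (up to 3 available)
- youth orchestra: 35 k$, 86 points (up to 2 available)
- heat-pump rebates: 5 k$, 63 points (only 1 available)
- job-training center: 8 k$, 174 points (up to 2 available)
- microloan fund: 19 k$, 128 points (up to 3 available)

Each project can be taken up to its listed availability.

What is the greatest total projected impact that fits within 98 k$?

846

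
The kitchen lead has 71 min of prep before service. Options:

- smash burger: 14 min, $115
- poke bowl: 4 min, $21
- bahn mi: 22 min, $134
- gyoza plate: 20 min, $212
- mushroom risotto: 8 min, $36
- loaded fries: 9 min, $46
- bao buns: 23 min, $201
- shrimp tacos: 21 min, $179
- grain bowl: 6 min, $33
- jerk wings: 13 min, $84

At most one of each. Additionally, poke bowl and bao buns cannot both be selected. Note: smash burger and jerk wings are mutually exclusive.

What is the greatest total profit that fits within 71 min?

625

Density check — gyoza plate 10.60, bao buns 8.74, shrimp tacos 8.52, smash burger 8.21 are the best per min.
Taking gyoza plate + bao buns + shrimp tacos + grain bowl: 70 min used, 625 in profit.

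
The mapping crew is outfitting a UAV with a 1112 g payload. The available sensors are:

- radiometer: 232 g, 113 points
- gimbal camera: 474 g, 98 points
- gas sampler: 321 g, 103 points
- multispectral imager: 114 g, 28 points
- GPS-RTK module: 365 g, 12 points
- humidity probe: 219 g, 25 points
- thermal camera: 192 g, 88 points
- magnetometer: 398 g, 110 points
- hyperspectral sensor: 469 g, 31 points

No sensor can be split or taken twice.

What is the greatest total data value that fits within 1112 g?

357

Radiometer + gas sampler + multispectral imager + humidity probe + thermal camera uses 1078 of the 1112 g and totals 357.
The closest alternative, radiometer + gas sampler + multispectral imager + magnetometer, reaches only 354.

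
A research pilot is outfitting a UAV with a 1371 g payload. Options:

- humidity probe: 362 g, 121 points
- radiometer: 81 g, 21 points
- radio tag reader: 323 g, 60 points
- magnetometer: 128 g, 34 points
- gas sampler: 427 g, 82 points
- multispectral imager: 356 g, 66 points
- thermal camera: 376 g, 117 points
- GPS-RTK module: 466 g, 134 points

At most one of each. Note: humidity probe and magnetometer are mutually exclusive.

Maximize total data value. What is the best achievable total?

Taking humidity probe + radiometer + thermal camera + GPS-RTK module: 1285 g used, 393 in data value.
Nothing else feasible within 1371 g beats 393.

393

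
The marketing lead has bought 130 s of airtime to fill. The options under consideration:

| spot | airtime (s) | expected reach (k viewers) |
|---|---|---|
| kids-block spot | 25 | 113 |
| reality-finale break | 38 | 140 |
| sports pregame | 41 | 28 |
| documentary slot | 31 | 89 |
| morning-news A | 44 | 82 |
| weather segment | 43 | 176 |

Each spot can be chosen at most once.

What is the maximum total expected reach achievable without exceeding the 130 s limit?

Best packing: kids-block spot + reality-finale break + weather segment — 106 s, 429 total.

429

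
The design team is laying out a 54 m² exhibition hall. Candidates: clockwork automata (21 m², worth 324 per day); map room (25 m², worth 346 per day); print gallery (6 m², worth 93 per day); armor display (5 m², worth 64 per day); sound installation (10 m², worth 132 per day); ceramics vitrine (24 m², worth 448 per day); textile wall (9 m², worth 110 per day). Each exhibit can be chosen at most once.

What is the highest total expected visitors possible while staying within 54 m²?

882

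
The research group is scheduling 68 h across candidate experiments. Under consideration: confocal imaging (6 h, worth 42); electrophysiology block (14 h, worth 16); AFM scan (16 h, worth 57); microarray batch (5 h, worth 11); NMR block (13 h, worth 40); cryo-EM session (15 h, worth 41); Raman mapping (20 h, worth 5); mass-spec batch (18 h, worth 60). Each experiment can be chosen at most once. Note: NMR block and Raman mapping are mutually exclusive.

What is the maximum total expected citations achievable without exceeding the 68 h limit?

Ranking by ratio (expected citations/h): confocal imaging 7.00, AFM scan 3.56, mass-spec batch 3.33.
The ratio ordering already packs tightly: confocal imaging + AFM scan + NMR block + cryo-EM session + mass-spec batch, 68 h, 240.

240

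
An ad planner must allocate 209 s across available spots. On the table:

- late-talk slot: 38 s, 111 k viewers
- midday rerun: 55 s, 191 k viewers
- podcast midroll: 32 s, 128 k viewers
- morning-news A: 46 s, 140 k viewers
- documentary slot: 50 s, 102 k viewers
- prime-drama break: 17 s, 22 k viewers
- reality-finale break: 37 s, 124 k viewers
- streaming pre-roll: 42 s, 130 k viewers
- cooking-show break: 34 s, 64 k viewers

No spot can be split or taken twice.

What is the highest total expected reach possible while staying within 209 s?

Ranking by ratio (expected reach/s): podcast midroll 4.00, midday rerun 3.47, reality-finale break 3.35.
The ratio heuristic lands on late-talk slot + midday rerun + podcast midroll + reality-finale break + streaming pre-roll (684) but leaves 5 s idle.
The 42 s tied up in streaming pre-roll is better spent on morning-news A — total rises to 694 (208 s).
That's the maximum — no swap from here does better than 694.

694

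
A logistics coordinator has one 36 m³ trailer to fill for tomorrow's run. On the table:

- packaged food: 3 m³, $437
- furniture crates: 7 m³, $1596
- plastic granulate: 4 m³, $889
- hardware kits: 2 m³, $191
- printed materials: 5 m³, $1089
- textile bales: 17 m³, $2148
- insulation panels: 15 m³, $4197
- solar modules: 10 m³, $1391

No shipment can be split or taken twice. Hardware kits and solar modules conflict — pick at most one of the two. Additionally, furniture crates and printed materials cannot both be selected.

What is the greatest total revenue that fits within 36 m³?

By revenue per m³: insulation panels 279.80, furniture crates 228.00, plastic granulate 222.25 lead.
Furniture crates + plastic granulate + insulation panels + solar modules uses 36 of the 36 m³ and totals 8073.

8073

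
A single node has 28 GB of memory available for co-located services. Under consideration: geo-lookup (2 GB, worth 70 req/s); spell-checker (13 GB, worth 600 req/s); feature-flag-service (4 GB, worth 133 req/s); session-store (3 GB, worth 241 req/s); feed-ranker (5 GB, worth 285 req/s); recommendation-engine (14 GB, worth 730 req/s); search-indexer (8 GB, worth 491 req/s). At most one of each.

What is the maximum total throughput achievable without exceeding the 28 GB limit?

1532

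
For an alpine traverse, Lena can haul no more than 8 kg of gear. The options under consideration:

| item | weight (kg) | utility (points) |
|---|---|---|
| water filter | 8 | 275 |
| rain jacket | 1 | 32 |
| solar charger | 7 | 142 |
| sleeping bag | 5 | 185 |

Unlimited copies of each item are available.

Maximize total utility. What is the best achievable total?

281

The ratio ordering already packs tightly: 3×rain jacket + sleeping bag, 8 kg, 281.
Every other selection either busts 8 kg or fails to beat 281.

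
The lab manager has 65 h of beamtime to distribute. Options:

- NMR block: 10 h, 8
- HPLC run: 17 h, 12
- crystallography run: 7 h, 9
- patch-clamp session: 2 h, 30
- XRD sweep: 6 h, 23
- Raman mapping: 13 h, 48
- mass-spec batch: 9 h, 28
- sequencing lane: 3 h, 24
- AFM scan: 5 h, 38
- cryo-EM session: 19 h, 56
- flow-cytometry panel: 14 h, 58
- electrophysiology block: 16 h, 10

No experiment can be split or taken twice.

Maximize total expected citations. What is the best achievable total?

Density check — patch-clamp session 15.00, sequencing lane 8.00, AFM scan 7.60 are the best per h.
The ratio heuristic lands on crystallography run + patch-clamp session + XRD sweep + Raman mapping + mass-spec batch + sequencing lane + AFM scan + flow-cytometry panel (258) but leaves 6 h idle.
Dropping crystallography run and XRD sweep frees 13 h; slotting in cryo-EM session (19 h) lifts the total to 282 at 65 h.

282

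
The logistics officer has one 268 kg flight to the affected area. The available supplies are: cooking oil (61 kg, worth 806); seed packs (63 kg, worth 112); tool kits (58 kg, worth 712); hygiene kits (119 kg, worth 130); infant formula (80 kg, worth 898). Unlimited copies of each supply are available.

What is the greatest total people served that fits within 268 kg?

The ratio heuristic lands on 4×cooking oil (3224) but leaves 24 kg idle.
Replace cooking oil with infant formula: the trade gains 92 net, giving 3316 at 263 kg.
Nothing else within 268 kg beats 3316.

3316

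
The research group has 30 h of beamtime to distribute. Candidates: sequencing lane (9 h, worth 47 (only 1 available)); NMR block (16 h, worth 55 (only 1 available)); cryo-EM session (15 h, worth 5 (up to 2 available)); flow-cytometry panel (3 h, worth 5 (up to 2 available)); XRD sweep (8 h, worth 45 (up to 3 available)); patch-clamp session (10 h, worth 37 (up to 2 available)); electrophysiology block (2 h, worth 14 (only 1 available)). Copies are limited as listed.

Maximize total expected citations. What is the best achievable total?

156

Ranking by ratio (expected citations/h): electrophysiology block 7.00, XRD sweep 5.62, sequencing lane 5.22.
Taking the top-ratio experiments first gives flow-cytometry panel + 3×XRD sweep + electrophysiology block for 154 (29 h).
Dropping XRD sweep frees 8 h; slotting in sequencing lane (9 h) lifts the total to 156 at 30 h.
Every other selection either busts 30 h or exceeds an availability limit or fails to beat 156.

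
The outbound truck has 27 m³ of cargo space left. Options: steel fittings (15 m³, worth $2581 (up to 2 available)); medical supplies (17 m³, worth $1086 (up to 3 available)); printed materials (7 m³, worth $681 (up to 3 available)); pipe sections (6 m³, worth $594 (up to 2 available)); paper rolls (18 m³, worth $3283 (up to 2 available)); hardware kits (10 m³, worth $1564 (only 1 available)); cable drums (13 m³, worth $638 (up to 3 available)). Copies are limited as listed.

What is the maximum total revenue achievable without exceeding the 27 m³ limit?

4145

Density check — paper rolls 182.39, steel fittings 172.07, hardware kits 156.40, pipe sections 99.00 are the best per m³.
Filling by ratio: pipe sections + paper rolls for 3877, with 3 m³ left unused.
The 24 m³ tied up in pipe sections and paper rolls is better spent on steel fittings + hardware kits — total rises to 4145 (25 m³).
No other feasible combination exceeds 4145.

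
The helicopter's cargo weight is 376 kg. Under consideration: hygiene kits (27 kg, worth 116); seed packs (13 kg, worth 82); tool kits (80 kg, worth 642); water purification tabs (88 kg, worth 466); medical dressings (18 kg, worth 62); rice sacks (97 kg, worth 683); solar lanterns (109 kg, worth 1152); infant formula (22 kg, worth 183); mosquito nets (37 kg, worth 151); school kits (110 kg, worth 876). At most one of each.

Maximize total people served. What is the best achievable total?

By people served per kg: solar lanterns 10.57, infant formula 8.32, tool kits 8.03 lead.
Taking the top-ratio supplies first gives hygiene kits + seed packs + tool kits + solar lanterns + infant formula + school kits for 3051 (361 kg).
Replace hygiene kits with mosquito nets: the trade gains 35 net, giving 3086 at 371 kg.
An exhaustive check of the 1024 subsets confirms 3086.

3086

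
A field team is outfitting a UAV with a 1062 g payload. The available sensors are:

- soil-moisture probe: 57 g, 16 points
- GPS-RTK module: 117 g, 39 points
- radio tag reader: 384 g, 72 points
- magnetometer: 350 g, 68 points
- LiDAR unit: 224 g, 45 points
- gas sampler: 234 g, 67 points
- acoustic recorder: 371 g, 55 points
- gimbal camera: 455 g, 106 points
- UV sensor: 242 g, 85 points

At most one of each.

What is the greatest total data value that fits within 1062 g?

A density-first pass picks soil-moisture probe + GPS-RTK module + LiDAR unit + gas sampler + UV sensor — 252 at 874 g.
Dropping soil-moisture probe and LiDAR unit frees 281 g; slotting in gimbal camera (455 g) lifts the total to 297 at 1048 g.
An exhaustive check of the 512 subsets confirms 297.

297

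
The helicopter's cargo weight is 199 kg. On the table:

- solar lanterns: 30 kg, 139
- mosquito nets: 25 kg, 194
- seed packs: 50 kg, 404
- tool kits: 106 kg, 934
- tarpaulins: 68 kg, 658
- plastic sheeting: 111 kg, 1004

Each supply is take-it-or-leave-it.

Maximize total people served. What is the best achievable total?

By people served per kg: tarpaulins 9.68, plastic sheeting 9.05, tool kits 8.81 lead.
Taking the top-ratio supplies first gives tarpaulins + plastic sheeting for 1662 (179 kg).
The 111 kg tied up in plastic sheeting is better spent on mosquito nets + tool kits — total rises to 1786 (199 kg).
An exhaustive check of the 64 subsets confirms 1786.

1786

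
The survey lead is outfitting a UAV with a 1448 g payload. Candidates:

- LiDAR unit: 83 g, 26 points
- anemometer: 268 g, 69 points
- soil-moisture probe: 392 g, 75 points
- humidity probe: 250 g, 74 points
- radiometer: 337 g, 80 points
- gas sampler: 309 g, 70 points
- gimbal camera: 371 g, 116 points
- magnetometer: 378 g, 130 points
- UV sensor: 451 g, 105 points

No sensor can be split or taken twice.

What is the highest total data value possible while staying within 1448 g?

426

Taking the top-ratio sensors first gives LiDAR unit + anemometer + humidity probe + gimbal camera + magnetometer for 415 (1350 g).
Replace anemometer with radiometer: the trade gains 11 net, giving 426 at 1419 g.
Runner-up LiDAR unit + anemometer + radiometer + gimbal camera + magnetometer tops out at 421.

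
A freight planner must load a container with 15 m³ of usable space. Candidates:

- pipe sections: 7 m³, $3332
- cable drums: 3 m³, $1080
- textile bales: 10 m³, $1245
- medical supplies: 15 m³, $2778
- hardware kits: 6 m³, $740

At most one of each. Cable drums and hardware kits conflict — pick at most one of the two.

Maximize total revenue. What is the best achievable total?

Taking pipe sections + cable drums: 10 m³ used, 4412 in revenue.
An exhaustive check of the 32 subsets confirms 4412.

4412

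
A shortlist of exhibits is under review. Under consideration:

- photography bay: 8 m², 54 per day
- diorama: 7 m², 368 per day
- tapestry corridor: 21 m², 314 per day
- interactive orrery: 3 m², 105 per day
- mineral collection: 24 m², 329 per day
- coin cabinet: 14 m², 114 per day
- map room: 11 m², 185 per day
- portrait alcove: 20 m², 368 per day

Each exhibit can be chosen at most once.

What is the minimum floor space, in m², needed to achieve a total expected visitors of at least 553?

18

Minimise m² subject to total expected visitors ≥ 553.
diorama + map room reaches 553 using 18 m².
Any bundle with less than 18 m² falls short of 553.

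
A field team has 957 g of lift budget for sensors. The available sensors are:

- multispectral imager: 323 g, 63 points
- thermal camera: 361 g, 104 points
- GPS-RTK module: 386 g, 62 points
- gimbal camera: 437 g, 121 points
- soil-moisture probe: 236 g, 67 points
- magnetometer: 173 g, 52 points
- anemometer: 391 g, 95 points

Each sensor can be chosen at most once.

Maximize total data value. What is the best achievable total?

Greedy by ratio would take thermal camera + soil-moisture probe + magnetometer: 770 g used, total 223.
Replace soil-moisture probe with anemometer: the trade gains 28 net, giving 251 at 925 g.
Runner-up gimbal camera + soil-moisture probe + magnetometer tops out at 240.

251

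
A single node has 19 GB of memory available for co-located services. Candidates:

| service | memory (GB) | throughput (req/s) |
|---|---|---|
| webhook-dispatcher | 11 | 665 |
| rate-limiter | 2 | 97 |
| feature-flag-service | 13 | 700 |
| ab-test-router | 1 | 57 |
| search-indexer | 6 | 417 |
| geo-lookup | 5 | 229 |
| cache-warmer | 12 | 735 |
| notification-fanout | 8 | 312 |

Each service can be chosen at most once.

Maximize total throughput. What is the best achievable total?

By throughput per GB: search-indexer 69.50, cache-warmer 61.25, webhook-dispatcher 60.45 lead.
Taking ab-test-router + search-indexer + cache-warmer: 19 GB used, 1209 in throughput.
Next best is webhook-dispatcher + rate-limiter + search-indexer at 1179 (19 GB) — short by 30.

1209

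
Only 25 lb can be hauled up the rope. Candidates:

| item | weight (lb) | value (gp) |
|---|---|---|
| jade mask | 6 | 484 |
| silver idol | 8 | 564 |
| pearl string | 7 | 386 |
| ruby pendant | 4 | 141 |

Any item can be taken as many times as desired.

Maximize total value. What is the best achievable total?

1936

Taking 4×jade mask: 24 lb used, 1936 in value.
No other feasible combination exceeds 1936.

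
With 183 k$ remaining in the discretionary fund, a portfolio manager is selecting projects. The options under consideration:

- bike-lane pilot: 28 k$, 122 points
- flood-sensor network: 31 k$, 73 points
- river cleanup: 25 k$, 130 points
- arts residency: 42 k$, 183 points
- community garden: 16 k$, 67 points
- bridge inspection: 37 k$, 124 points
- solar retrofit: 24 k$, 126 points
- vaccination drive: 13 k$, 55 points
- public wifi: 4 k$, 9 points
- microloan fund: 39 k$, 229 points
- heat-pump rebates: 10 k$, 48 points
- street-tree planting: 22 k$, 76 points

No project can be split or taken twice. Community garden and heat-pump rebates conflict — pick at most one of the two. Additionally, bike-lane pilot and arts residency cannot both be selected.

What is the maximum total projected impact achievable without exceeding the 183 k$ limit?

866

Density check — microloan fund 5.87, solar retrofit 5.25, river cleanup 5.20 are the best per k$.
River cleanup + arts residency + community garden + solar retrofit + vaccination drive + microloan fund + street-tree planting uses 181 of the 183 k$ and totals 866.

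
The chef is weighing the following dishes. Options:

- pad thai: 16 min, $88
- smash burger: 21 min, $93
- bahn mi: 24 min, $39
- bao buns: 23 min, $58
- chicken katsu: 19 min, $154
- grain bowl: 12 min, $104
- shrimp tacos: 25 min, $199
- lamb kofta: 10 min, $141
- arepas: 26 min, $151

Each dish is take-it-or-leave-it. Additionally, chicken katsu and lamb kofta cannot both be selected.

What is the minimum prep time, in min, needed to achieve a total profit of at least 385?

47

Look for the lowest-prep combination reaching 385.
Taking grain bowl + shrimp tacos + lamb kofta gives 444 (≥ 385) for 47 min.
Any bundle with less than 47 min falls short of 385.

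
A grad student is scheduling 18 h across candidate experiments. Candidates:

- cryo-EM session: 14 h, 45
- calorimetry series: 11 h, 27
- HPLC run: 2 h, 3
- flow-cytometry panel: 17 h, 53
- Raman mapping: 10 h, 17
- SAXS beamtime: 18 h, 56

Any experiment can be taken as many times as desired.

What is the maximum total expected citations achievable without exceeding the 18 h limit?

A density-first pass picks cryo-EM session + 2×HPLC run — 51 at 18 h.
The 18 h tied up in cryo-EM session and 2×HPLC run is better spent on SAXS beamtime — total rises to 56 (18 h).
Nothing else within 18 h beats 56.

56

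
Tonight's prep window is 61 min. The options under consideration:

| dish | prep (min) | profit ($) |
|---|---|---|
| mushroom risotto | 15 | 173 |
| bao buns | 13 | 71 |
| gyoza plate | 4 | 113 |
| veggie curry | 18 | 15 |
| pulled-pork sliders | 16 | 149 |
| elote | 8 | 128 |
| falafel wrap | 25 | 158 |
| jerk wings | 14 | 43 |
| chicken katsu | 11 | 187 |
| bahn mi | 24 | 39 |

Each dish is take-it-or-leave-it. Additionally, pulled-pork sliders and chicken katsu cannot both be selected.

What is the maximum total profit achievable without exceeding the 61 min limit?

672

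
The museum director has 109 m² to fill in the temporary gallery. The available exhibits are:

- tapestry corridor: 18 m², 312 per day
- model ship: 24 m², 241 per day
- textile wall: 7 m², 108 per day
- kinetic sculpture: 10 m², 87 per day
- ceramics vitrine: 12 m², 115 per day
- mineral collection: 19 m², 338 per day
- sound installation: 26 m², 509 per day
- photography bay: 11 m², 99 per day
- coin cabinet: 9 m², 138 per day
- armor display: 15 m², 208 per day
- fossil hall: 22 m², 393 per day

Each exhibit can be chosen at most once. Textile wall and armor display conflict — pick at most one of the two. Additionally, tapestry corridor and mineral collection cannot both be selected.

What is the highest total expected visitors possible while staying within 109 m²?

1727

Model ship + textile wall + mineral collection + sound installation + coin cabinet + fossil hall uses 107 of the 109 m² and totals 1727.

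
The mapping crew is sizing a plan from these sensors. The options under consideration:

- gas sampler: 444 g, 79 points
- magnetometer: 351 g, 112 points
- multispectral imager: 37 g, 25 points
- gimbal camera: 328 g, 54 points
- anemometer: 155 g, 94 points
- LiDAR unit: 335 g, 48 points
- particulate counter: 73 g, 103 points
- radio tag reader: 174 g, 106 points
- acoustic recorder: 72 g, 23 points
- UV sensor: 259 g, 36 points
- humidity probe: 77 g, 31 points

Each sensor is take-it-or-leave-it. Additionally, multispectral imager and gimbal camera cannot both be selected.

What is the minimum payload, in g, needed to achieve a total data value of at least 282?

Need the lightest bundle worth ≥ 282.
anemometer + particulate counter + radio tag reader: 303 data value at 402 g.
No combination under 402 g hits 282.

402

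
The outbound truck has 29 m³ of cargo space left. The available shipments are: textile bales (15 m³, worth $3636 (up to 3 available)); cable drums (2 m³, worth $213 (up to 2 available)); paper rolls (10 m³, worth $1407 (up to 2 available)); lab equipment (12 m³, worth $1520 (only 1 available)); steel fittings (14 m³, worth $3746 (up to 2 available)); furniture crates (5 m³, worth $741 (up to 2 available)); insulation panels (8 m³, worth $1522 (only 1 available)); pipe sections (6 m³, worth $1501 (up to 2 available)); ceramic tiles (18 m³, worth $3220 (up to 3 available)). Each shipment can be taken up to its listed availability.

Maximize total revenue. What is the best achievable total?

7492

Taking 2×steel fittings: 28 m³ used, 7492 in revenue.
Nothing else within 29 m³ beats 7492.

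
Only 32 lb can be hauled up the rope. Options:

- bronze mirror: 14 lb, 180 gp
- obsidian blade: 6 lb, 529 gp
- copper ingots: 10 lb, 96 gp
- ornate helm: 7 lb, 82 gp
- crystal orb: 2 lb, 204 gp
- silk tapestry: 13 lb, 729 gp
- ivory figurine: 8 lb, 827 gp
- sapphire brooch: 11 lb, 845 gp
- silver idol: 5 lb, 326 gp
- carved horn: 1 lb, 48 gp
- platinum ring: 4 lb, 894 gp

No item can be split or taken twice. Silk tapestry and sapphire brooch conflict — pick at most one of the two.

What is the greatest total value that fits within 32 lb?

3347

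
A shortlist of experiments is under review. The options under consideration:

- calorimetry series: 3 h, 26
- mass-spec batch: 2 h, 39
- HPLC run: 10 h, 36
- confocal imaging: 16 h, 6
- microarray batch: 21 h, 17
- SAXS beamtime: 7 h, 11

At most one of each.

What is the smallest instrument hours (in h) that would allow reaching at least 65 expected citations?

5

Look for the lowest-instrument combination reaching 65.
calorimetry series + mass-spec batch: 65 expected citations at 5 h.
No combination under 5 h hits 65.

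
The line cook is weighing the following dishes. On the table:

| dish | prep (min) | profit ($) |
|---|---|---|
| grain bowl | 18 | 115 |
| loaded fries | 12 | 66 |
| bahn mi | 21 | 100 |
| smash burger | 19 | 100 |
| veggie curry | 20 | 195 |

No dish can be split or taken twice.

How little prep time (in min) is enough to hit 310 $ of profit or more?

38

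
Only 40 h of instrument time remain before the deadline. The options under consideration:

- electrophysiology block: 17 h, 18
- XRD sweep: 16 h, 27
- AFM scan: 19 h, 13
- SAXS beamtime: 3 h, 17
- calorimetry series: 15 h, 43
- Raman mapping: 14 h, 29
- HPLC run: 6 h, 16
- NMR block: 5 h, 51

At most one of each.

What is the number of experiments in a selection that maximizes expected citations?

4

Best achievable expected citations is 140.
For example SAXS beamtime + calorimetry series + Raman mapping + NMR block achieves it, using 37 h.
Every optimal selection uses 4 experiments.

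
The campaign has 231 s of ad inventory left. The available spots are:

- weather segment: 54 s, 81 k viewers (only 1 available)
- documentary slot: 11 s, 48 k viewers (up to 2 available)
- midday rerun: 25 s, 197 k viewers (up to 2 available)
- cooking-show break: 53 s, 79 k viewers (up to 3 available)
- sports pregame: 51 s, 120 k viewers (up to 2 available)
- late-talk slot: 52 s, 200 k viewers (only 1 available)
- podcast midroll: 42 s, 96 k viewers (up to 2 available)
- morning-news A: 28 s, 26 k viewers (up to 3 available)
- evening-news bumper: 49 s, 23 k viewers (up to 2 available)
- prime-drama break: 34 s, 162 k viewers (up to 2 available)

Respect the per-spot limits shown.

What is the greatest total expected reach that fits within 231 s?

1062

The ratio heuristic lands on 2×documentary slot + 2×midday rerun + late-talk slot + morning-news A + 2×prime-drama break (1040) but leaves 11 s idle.
The 39 s tied up in documentary slot and morning-news A is better spent on podcast midroll — total rises to 1062 (223 s).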